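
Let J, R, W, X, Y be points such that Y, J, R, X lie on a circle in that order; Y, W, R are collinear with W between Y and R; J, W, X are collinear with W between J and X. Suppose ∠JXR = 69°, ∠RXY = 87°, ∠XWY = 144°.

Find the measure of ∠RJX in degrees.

∠RJX = 18°

1. ∠JYR = 69°  [same arc JR]
2. ∠RJY = 93°  [cyclic YJRX, opposite ∠J+∠X]
3. ∠JWR = 144°  [vertical angles at W]
4. ∠JRY = 18°  [△YJR]
5. ∠RJX = 18°  [△JWR]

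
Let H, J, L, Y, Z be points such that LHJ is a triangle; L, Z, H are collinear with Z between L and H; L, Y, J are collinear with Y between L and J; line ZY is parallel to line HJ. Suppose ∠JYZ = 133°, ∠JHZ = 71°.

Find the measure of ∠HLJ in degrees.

1. ∠LYZ = 47°  [linear pair at Y on LJ]
2. ∠JHL = 71°  [Z on ray HL]
3. ∠HJL = 47°  [ZY∥HJ, corresponding at Y]
4. ∠HLJ = 62°  [△LHJ]

∠HLJ = 62°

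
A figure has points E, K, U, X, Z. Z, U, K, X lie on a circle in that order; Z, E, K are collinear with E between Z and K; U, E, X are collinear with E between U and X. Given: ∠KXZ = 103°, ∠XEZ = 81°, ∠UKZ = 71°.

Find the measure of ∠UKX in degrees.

∠UKX = 120°

1. ∠KUZ = 77°  [cyclic ZUKX, opposite ∠U+∠X]
2. ∠KEU = 81°  [vertical angles at E]
3. ∠KZU = 32°  [△ZUK]
4. ∠KUX = 28°  [△UEK]
5. ∠KXU = 32°  [same arc UK]
6. ∠UKX = 120°  [△UKX]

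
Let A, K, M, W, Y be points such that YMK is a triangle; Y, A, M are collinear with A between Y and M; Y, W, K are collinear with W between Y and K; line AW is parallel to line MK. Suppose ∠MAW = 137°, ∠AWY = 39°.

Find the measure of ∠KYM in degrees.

1. ∠WAY = 43°  [linear pair at A on YM]
2. ∠AYW = 98°  [△YAW]
3. ∠KYM = 98°  [A on YM, W on YK]

∠KYM = 98°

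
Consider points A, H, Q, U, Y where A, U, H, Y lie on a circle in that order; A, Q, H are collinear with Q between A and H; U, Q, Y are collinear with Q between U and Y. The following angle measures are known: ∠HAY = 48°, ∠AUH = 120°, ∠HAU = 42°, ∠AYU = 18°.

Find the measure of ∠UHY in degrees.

∠UHY = 90°

1. ∠HUY = 48°  [same arc HY]
2. ∠HYU = 42°  [same arc UH]
3. ∠UHY = 90°  [△UHY]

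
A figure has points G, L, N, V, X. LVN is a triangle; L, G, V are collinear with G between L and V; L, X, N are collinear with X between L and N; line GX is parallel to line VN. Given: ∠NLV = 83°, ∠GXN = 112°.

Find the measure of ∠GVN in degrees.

∠GVN = 29°

1. ∠GLX = 83°  [G on LV, X on LN]
2. ∠GXL = 68°  [linear pair at X on LN]
3. ∠LGX = 29°  [△LGX]
4. ∠VGX = 151°  [linear pair at G on LV]
5. ∠GVN = 29°  [GX∥VN, co-interior at V–G]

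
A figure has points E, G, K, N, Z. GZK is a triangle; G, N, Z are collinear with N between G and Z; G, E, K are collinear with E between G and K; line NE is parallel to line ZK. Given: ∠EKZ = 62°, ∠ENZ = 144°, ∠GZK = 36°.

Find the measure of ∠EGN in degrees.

1. ∠GKZ = 62°  [E on ray KG]
2. ∠ENG = 36°  [linear pair at N on GZ]
3. ∠GEN = 62°  [NE∥ZK, corresponding at E]
4. ∠EGN = 82°  [△GNE]

∠EGN = 82°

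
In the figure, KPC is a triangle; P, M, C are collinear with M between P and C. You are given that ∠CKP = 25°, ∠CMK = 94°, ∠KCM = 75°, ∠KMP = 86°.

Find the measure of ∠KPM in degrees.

1. ∠KCP = 75°  [M on ray CP]
2. ∠CPK = 80°  [△KPC]
3. ∠KPM = 80°  [M on ray PC]

∠KPM = 80°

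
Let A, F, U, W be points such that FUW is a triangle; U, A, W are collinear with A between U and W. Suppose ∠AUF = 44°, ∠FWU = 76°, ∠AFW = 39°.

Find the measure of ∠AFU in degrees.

∠AFU = 21°

1. ∠AWF = 76°  [A on ray WU]
2. ∠FAW = 65°  [△FAW]
3. ∠FAU = 115°  [linear pair at A on UW]
4. ∠AFU = 21°  [△FUA]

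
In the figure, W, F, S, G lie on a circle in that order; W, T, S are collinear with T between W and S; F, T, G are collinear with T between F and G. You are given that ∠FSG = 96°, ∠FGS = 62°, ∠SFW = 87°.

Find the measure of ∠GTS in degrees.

∠GTS = 53°

1. ∠GFS = 22°  [△FSG]
2. ∠SGW = 93°  [cyclic WFSG, opposite ∠F+∠G]
3. ∠GWS = 22°  [same arc SG]
4. ∠GSW = 65°  [△WSG]
5. ∠GTS = 53°  [△STG]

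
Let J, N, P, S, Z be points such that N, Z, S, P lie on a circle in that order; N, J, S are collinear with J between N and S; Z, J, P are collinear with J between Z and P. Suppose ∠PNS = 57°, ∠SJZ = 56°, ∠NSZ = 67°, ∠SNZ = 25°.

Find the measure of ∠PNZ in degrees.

∠PNZ = 82°

1. ∠NJZ = 124°  [linear pair at J on NS]
2. ∠NPZ = 67°  [same arc NZ]
3. ∠NZP = 31°  [△NJZ]
4. ∠PNZ = 82°  [△NZP]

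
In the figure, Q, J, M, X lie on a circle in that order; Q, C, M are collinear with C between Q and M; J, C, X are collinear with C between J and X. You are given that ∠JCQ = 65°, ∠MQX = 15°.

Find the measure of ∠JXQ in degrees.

1. ∠MCX = 65°  [vertical angles at C]
2. ∠QCX = 115°  [linear pair at C on QM]
3. ∠JXQ = 50°  [△QCX]

∠JXQ = 50°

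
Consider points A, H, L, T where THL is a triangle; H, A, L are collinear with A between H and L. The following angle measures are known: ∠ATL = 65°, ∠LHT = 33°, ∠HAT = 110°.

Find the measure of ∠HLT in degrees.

∠HLT = 45°

1. ∠LAT = 70°  [linear pair at A on HL]
2. ∠ALT = 45°  [△TAL]
3. ∠HLT = 45°  [A on ray LH]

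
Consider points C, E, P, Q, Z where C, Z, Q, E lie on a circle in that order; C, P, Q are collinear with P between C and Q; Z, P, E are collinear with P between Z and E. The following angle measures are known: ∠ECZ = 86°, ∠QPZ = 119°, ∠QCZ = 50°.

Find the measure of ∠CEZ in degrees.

∠CEZ = 25°

1. ∠CPZ = 61°  [linear pair at P on CQ]
2. ∠CZE = 69°  [△CPZ]
3. ∠CEZ = 25°  [△CZE]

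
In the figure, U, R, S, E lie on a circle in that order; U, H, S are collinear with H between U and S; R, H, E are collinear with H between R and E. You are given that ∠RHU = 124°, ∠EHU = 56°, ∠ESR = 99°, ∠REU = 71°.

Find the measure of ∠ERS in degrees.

∠ERS = 53°

1. ∠RHS = 56°  [linear pair at H on US]
2. ∠RSU = 71°  [same arc UR]
3. ∠ERS = 53°  [△RHS]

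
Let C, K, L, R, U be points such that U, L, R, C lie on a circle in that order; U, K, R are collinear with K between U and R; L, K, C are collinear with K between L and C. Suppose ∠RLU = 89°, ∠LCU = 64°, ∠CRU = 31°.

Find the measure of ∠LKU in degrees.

∠LKU = 122°

1. ∠LRU = 64°  [same arc UL]
2. ∠CLU = 31°  [same arc UC]
3. ∠LUR = 27°  [△ULR]
4. ∠LKU = 122°  [△UKL]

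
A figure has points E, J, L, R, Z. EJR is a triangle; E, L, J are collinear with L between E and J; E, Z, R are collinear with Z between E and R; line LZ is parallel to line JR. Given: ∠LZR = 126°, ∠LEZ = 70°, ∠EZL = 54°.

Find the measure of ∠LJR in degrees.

1. ∠ELZ = 56°  [△ELZ]
2. ∠JLZ = 124°  [linear pair at L on EJ]
3. ∠LJR = 56°  [LZ∥JR, co-interior at J–L]

∠LJR = 56°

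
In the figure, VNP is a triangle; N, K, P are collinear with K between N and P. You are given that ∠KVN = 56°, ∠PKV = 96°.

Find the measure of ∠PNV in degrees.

1. ∠NKV = 84°  [linear pair at K on NP]
2. ∠KNV = 40°  [△VNK]
3. ∠PNV = 40°  [K on ray NP]

∠PNV = 40°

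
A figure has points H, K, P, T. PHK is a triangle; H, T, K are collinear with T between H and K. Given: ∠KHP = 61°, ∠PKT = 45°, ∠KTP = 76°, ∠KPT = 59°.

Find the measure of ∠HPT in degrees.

∠HPT = 15°

1. ∠PHT = 61°  [T on ray HK]
2. ∠HTP = 104°  [linear pair at T on HK]
3. ∠HPT = 15°  [△PHT]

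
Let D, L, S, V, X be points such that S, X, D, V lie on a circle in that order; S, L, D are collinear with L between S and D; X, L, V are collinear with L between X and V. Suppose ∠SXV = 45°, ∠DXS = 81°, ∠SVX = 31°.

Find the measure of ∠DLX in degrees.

1. ∠SDV = 45°  [same arc SV]
2. ∠DVS = 99°  [cyclic SXDV, opposite ∠X+∠V]
3. ∠SDX = 31°  [same arc SX]
4. ∠DSV = 36°  [△SDV]
5. ∠DXV = 36°  [same arc DV]
6. ∠DLX = 113°  [△XLD]

∠DLX = 113°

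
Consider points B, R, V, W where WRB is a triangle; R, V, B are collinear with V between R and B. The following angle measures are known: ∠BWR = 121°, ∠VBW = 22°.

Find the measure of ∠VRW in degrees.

1. ∠RBW = 22°  [V on ray BR]
2. ∠BRW = 37°  [△WRB]
3. ∠VRW = 37°  [V on ray RB]

∠VRW = 37°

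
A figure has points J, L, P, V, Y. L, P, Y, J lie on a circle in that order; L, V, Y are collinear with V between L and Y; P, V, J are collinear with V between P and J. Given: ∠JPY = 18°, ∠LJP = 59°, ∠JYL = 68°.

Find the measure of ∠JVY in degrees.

∠JVY = 77°

1. ∠JLY = 18°  [same arc YJ]
2. ∠JVL = 103°  [△LVJ]
3. ∠JVY = 77°  [linear pair at V on LY]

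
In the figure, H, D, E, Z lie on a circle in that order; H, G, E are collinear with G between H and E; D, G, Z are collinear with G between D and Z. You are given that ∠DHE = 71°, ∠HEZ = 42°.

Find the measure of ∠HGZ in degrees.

1. ∠DZE = 71°  [same arc DE]
2. ∠EGZ = 67°  [△EGZ]
3. ∠HGZ = 113°  [linear pair at G on HE]

∠HGZ = 113°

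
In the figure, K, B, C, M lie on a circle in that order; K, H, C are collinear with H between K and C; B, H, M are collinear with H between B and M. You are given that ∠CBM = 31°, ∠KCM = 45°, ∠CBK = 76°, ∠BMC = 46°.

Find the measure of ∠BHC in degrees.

∠BHC = 91°

1. ∠KBM = 45°  [same arc KM]
2. ∠BKC = 46°  [same arc BC]
3. ∠BHK = 89°  [△KHB]
4. ∠BHC = 91°  [linear pair at H on KC]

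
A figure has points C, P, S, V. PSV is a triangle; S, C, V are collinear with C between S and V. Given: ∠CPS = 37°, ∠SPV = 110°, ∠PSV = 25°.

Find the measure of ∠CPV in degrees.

1. ∠PVS = 45°  [△PSV]
2. ∠CSP = 25°  [C on ray SV]
3. ∠CVP = 45°  [C on ray VS]
4. ∠PCS = 118°  [△PSC]
5. ∠PCV = 62°  [linear pair at C on SV]
6. ∠CPV = 73°  [△PCV]

∠CPV = 73°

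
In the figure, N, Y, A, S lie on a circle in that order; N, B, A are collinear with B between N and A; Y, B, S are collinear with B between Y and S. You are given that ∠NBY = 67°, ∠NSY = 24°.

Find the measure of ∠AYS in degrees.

1. ∠ABY = 113°  [linear pair at B on NA]
2. ∠NAY = 24°  [same arc NY]
3. ∠AYS = 43°  [△YBA]

∠AYS = 43°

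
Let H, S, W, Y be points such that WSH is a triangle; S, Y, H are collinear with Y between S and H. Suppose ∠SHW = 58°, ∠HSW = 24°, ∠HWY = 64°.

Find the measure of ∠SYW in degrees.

∠SYW = 122°

1. ∠WHY = 58°  [Y on ray HS]
2. ∠HYW = 58°  [△WYH]
3. ∠SYW = 122°  [linear pair at Y on SH]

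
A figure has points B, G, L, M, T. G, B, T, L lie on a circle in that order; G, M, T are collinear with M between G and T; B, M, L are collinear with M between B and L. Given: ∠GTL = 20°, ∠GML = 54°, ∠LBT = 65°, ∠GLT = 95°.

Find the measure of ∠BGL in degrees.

∠BGL = 99°

1. ∠GBL = 20°  [same arc GL]
2. ∠LGT = 65°  [△GTL]
3. ∠BLG = 61°  [△GML]
4. ∠BGL = 99°  [△GBL]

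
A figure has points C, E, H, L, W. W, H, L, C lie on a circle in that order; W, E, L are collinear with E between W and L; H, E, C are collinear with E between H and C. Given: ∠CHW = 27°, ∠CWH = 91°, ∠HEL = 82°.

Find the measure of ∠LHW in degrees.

1. ∠HCW = 62°  [△WHC]
2. ∠HEW = 98°  [linear pair at E on WL]
3. ∠HLW = 62°  [same arc WH]
4. ∠HWL = 55°  [△WEH]
5. ∠LHW = 63°  [△WHL]

∠LHW = 63°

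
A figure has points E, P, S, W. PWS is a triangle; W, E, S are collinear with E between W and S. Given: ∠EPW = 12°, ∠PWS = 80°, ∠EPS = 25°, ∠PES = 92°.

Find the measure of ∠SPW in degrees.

1. ∠ESP = 63°  [△PES]
2. ∠PSW = 63°  [E on ray SW]
3. ∠SPW = 37°  [△PWS]

∠SPW = 37°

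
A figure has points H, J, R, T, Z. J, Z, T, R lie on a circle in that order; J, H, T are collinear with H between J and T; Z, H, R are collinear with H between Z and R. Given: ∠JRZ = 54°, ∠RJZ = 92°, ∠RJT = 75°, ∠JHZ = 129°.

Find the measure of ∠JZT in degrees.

∠JZT = 109°

1. ∠JTZ = 54°  [same arc JZ]
2. ∠JZR = 34°  [△JZR]
3. ∠TJZ = 17°  [△JHZ]
4. ∠JZT = 109°  [△JZT]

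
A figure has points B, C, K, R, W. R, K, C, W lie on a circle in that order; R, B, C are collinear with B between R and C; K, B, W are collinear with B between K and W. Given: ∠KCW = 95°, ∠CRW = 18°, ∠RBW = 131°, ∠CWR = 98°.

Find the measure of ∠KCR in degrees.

∠KCR = 31°

1. ∠CKW = 18°  [same arc CW]
2. ∠CBK = 131°  [vertical angles at B]
3. ∠KCR = 31°  [△KBC]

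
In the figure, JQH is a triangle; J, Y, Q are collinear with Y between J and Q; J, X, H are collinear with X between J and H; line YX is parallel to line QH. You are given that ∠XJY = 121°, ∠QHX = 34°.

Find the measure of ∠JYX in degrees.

∠JYX = 25°

1. ∠HJQ = 121°  [Y on JQ, X on JH]
2. ∠JHQ = 34°  [X on ray HJ]
3. ∠HQJ = 25°  [△JQH]
4. ∠JYX = 25°  [YX∥QH, corresponding at Y]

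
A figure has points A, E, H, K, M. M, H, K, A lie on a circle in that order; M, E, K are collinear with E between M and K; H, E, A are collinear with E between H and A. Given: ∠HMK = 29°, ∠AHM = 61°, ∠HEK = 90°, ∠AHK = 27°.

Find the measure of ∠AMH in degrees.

∠AMH = 56°

1. ∠HAK = 29°  [same arc HK]
2. ∠AKH = 124°  [△HKA]
3. ∠AMH = 56°  [cyclic MHKA, opposite ∠M+∠K]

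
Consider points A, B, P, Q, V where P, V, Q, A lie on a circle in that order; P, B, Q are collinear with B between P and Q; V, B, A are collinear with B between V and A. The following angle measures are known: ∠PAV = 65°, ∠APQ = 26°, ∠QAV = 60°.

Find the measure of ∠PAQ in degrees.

∠PAQ = 125°

1. ∠PQV = 65°  [same arc PV]
2. ∠QPV = 60°  [same arc VQ]
3. ∠PVQ = 55°  [△PVQ]
4. ∠PAQ = 125°  [cyclic PVQA, opposite ∠V+∠A]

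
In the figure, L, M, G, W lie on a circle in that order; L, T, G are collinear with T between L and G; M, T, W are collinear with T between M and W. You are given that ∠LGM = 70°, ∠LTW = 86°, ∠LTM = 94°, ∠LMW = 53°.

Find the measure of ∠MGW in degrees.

∠MGW = 123°

1. ∠LWM = 70°  [same arc LM]
2. ∠MLW = 57°  [△LMW]
3. ∠MGW = 123°  [cyclic LMGW, opposite ∠L+∠G]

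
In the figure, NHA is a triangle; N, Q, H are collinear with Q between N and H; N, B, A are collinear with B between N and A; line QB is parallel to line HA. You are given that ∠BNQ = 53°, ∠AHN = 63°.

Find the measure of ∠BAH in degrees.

∠BAH = 64°

1. ∠ANH = 53°  [Q on NH, B on NA]
2. ∠HAN = 64°  [△NHA]
3. ∠BAH = 64°  [B on ray AN]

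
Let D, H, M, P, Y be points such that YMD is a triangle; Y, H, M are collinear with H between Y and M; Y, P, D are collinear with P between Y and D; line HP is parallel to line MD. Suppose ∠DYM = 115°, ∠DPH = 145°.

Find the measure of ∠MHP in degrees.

1. ∠HYP = 115°  [H on YM, P on YD]
2. ∠HPY = 35°  [linear pair at P on YD]
3. ∠PHY = 30°  [△YHP]
4. ∠MHP = 150°  [linear pair at H on YM]

∠MHP = 150°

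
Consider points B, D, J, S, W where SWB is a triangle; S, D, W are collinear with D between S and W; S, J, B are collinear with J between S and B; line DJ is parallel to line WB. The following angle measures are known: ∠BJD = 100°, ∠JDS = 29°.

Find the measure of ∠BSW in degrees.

∠BSW = 71°

1. ∠DJS = 80°  [linear pair at J on SB]
2. ∠DSJ = 71°  [△SDJ]
3. ∠BSW = 71°  [D on SW, J on SB]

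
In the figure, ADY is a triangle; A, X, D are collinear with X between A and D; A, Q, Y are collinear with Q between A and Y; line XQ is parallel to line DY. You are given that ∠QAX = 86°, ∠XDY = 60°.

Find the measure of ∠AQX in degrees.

∠AQX = 34°

1. ∠DAY = 86°  [X on AD, Q on AY]
2. ∠ADY = 60°  [X on ray DA]
3. ∠AYD = 34°  [△ADY]
4. ∠AQX = 34°  [XQ∥DY, corresponding at Q]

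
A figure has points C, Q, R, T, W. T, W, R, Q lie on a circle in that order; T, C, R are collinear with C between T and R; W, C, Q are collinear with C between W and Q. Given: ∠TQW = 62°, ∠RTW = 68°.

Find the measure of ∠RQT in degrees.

1. ∠TRW = 62°  [same arc TW]
2. ∠RWT = 50°  [△TWR]
3. ∠RQT = 130°  [cyclic TWRQ, opposite ∠W+∠Q]

∠RQT = 130°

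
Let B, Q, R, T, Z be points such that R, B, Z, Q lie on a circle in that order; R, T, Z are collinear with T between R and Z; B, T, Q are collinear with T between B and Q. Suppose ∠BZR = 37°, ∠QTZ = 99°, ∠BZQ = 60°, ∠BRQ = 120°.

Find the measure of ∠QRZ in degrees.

∠QRZ = 62°

1. ∠BQR = 37°  [same arc RB]
2. ∠QTR = 81°  [linear pair at T on RZ]
3. ∠QRZ = 62°  [△RTQ]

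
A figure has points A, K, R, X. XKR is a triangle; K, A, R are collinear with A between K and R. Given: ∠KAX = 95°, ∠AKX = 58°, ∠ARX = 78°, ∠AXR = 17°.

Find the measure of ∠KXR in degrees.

1. ∠RKX = 58°  [A on ray KR]
2. ∠KRX = 78°  [A on ray RK]
3. ∠KXR = 44°  [△XKR]

∠KXR = 44°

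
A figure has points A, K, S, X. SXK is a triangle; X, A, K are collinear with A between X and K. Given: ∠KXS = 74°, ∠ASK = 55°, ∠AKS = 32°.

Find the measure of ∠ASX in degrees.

1. ∠AXS = 74°  [A on ray XK]
2. ∠KAS = 93°  [△SAK]
3. ∠SAX = 87°  [linear pair at A on XK]
4. ∠ASX = 19°  [△SXA]

∠ASX = 19°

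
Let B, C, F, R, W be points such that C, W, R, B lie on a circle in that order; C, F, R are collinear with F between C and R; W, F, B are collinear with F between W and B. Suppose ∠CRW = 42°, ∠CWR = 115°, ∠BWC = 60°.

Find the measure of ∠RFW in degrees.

1. ∠RCW = 23°  [△CWR]
2. ∠CFW = 97°  [△CFW]
3. ∠RFW = 83°  [linear pair at F on CR]

∠RFW = 83°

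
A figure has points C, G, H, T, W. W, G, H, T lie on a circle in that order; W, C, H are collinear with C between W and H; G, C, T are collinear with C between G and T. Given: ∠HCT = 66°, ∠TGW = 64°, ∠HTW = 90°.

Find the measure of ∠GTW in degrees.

∠GTW = 40°

1. ∠TCW = 114°  [linear pair at C on WH]
2. ∠THW = 64°  [same arc WT]
3. ∠HWT = 26°  [△WHT]
4. ∠GTW = 40°  [△WCT]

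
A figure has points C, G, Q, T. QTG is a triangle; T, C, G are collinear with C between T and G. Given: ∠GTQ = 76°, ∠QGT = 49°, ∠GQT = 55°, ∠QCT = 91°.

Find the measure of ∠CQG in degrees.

∠CQG = 42°

1. ∠CGQ = 49°  [C on ray GT]
2. ∠GCQ = 89°  [linear pair at C on TG]
3. ∠CQG = 42°  [△QCG]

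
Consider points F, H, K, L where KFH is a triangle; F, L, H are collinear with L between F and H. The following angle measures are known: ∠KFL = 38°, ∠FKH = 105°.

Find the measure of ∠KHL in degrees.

1. ∠HFK = 38°  [L on ray FH]
2. ∠FHK = 37°  [△KFH]
3. ∠KHL = 37°  [L on ray HF]

∠KHL = 37°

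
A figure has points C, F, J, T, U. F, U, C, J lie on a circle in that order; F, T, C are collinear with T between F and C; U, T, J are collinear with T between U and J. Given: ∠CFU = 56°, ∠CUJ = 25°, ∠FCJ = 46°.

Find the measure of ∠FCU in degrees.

1. ∠CJU = 56°  [same arc UC]
2. ∠JCU = 99°  [△UCJ]
3. ∠FUJ = 46°  [same arc FJ]
4. ∠JFU = 81°  [cyclic FUCJ, opposite ∠F+∠C]
5. ∠FJU = 53°  [△FUJ]
6. ∠FCU = 53°  [same arc FU]

∠FCU = 53°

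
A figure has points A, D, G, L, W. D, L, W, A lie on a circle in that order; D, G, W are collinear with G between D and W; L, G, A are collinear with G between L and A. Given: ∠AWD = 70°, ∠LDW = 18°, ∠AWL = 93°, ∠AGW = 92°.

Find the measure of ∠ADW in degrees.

∠ADW = 69°

1. ∠LAW = 18°  [△WGA]
2. ∠ALW = 69°  [△LWA]
3. ∠ADW = 69°  [same arc WA]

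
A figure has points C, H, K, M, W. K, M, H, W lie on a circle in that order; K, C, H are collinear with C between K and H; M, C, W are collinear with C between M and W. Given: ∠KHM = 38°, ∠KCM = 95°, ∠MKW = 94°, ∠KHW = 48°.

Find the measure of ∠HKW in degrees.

∠HKW = 57°

1. ∠KWM = 38°  [same arc KM]
2. ∠HCW = 95°  [vertical angles at C]
3. ∠KCW = 85°  [linear pair at C on KH]
4. ∠HKW = 57°  [△KCW]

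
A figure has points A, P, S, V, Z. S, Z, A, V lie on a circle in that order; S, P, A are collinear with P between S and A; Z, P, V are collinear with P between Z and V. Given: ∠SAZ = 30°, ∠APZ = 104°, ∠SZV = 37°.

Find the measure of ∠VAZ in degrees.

1. ∠SVZ = 30°  [same arc SZ]
2. ∠VSZ = 113°  [△SZV]
3. ∠VAZ = 67°  [cyclic SZAV, opposite ∠S+∠A]

∠VAZ = 67°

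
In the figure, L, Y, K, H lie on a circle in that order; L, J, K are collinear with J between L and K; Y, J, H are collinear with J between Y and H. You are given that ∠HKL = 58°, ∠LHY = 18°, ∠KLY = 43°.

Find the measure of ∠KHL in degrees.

∠KHL = 61°

1. ∠LKY = 18°  [same arc LY]
2. ∠KYL = 119°  [△LYK]
3. ∠KHL = 61°  [cyclic LYKH, opposite ∠Y+∠H]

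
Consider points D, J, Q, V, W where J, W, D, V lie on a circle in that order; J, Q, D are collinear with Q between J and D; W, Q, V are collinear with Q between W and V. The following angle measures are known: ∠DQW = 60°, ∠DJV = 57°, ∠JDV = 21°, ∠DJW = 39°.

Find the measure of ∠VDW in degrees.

1. ∠DWV = 57°  [same arc DV]
2. ∠DVW = 39°  [same arc WD]
3. ∠VDW = 84°  [△WDV]

∠VDW = 84°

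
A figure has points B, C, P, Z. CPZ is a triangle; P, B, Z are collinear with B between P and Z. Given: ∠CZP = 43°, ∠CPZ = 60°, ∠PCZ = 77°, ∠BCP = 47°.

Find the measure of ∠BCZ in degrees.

1. ∠BZC = 43°  [B on ray ZP]
2. ∠BPC = 60°  [B on ray PZ]
3. ∠CBP = 73°  [△CPB]
4. ∠CBZ = 107°  [linear pair at B on PZ]
5. ∠BCZ = 30°  [△CBZ]

∠BCZ = 30°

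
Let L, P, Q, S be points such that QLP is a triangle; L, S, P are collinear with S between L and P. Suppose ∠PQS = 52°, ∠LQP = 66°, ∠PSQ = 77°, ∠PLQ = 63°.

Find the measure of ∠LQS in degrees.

1. ∠LSQ = 103°  [linear pair at S on LP]
2. ∠QLS = 63°  [S on ray LP]
3. ∠LQS = 14°  [△QLS]

∠LQS = 14°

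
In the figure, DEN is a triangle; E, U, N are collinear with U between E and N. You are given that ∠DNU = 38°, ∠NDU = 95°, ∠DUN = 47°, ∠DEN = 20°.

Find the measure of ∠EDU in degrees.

∠EDU = 27°

1. ∠DUE = 133°  [linear pair at U on EN]
2. ∠DEU = 20°  [U on ray EN]
3. ∠EDU = 27°  [△DEU]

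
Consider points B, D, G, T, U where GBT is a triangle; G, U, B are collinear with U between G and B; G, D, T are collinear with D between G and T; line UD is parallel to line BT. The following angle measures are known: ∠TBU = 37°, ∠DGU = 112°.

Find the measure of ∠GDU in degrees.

∠GDU = 31°

1. ∠GBT = 37°  [U on ray BG]
2. ∠BGT = 112°  [U on GB, D on GT]
3. ∠BTG = 31°  [△GBT]
4. ∠GDU = 31°  [UD∥BT, corresponding at D]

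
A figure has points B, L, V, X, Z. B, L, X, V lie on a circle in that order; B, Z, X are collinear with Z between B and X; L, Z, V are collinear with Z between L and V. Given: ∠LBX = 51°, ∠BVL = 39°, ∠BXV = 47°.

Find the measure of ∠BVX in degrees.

1. ∠BXL = 39°  [same arc BL]
2. ∠BLX = 90°  [△BLX]
3. ∠BVX = 90°  [cyclic BLXV, opposite ∠L+∠V]

∠BVX = 90°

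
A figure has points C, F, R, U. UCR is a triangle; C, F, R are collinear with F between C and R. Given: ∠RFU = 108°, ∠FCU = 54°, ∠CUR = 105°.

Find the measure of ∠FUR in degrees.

1. ∠RCU = 54°  [F on ray CR]
2. ∠CRU = 21°  [△UCR]
3. ∠FRU = 21°  [F on ray RC]
4. ∠FUR = 51°  [△UFR]

∠FUR = 51°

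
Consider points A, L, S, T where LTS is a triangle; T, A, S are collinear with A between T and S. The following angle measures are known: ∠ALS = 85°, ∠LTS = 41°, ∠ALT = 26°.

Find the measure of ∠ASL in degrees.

1. ∠ATL = 41°  [A on ray TS]
2. ∠LAT = 113°  [△LTA]
3. ∠LAS = 67°  [linear pair at A on TS]
4. ∠ASL = 28°  [△LAS]

∠ASL = 28°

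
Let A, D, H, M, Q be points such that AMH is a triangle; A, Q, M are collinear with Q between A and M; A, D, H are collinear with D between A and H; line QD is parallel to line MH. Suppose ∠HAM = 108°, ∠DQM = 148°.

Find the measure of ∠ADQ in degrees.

∠ADQ = 40°

1. ∠DAQ = 108°  [Q on AM, D on AH]
2. ∠AQD = 32°  [linear pair at Q on AM]
3. ∠ADQ = 40°  [△AQD]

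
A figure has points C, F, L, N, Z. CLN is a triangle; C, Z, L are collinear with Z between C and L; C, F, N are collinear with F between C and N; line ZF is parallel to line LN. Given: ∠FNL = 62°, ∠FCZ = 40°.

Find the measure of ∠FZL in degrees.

∠FZL = 102°

1. ∠CNL = 62°  [F on ray NC]
2. ∠LCN = 40°  [Z on CL, F on CN]
3. ∠CLN = 78°  [△CLN]
4. ∠CZF = 78°  [ZF∥LN, corresponding at Z]
5. ∠FZL = 102°  [linear pair at Z on CL]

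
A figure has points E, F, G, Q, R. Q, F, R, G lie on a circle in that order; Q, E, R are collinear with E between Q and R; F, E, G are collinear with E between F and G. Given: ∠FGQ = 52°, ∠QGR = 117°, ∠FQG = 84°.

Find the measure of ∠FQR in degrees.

1. ∠FRQ = 52°  [same arc QF]
2. ∠QFR = 63°  [cyclic QFRG, opposite ∠F+∠G]
3. ∠FQR = 65°  [△QFR]

∠FQR = 65°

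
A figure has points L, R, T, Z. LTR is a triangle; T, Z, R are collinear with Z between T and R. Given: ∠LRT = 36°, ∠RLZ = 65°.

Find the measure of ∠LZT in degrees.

1. ∠LRZ = 36°  [Z on ray RT]
2. ∠LZR = 79°  [△LZR]
3. ∠LZT = 101°  [linear pair at Z on TR]

∠LZT = 101°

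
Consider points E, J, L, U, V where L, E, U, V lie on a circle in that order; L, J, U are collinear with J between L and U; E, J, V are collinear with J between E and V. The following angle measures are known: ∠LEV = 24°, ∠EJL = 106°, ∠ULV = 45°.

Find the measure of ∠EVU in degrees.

1. ∠LUV = 24°  [same arc LV]
2. ∠UJV = 106°  [vertical angles at J]
3. ∠EVU = 50°  [△UJV]

∠EVU = 50°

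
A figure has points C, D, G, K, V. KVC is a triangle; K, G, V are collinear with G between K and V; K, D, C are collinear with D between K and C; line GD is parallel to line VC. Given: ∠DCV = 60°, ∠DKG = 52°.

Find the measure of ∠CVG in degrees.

∠CVG = 68°

1. ∠KCV = 60°  [D on ray CK]
2. ∠CKV = 52°  [G on KV, D on KC]
3. ∠CVK = 68°  [△KVC]
4. ∠CVG = 68°  [G on ray VK]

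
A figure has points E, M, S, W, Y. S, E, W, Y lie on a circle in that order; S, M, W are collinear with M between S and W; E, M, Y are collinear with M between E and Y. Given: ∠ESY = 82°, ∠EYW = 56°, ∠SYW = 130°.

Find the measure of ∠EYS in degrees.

∠EYS = 74°

1. ∠ESW = 56°  [same arc EW]
2. ∠SEW = 50°  [cyclic SEWY, opposite ∠E+∠Y]
3. ∠EWS = 74°  [△SEW]
4. ∠EYS = 74°  [same arc SE]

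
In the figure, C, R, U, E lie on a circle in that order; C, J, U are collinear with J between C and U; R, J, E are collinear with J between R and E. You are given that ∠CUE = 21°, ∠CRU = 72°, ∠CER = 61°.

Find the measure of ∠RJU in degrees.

∠RJU = 68°

1. ∠CEU = 108°  [cyclic CRUE, opposite ∠R+∠E]
2. ∠CUR = 61°  [same arc CR]
3. ∠ECU = 51°  [△CUE]
4. ∠ERU = 51°  [same arc UE]
5. ∠RJU = 68°  [△RJU]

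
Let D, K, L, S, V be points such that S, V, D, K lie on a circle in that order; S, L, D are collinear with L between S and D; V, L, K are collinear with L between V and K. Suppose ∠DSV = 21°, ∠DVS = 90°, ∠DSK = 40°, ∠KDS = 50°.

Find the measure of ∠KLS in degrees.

1. ∠DKV = 21°  [same arc VD]
2. ∠DLK = 109°  [△DLK]
3. ∠KLS = 71°  [linear pair at L on SD]

∠KLS = 71°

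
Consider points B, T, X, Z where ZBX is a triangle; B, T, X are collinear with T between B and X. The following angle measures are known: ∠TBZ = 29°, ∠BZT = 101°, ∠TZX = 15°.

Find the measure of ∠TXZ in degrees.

∠TXZ = 35°

1. ∠BTZ = 50°  [△ZBT]
2. ∠XTZ = 130°  [linear pair at T on BX]
3. ∠TXZ = 35°  [△ZTX]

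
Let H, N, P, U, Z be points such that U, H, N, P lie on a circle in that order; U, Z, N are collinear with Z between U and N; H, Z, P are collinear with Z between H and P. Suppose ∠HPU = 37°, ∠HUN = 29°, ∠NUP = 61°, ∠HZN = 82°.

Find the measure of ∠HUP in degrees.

∠HUP = 90°

1. ∠HPN = 29°  [same arc HN]
2. ∠NHP = 61°  [same arc NP]
3. ∠HNP = 90°  [△HNP]
4. ∠HUP = 90°  [cyclic UHNP, opposite ∠U+∠N]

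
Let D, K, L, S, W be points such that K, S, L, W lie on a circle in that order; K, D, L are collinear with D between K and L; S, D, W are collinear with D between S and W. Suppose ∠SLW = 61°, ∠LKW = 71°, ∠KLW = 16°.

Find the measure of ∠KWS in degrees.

1. ∠SKW = 119°  [cyclic KSLW, opposite ∠K+∠L]
2. ∠KSW = 16°  [same arc KW]
3. ∠KWS = 45°  [△KSW]

∠KWS = 45°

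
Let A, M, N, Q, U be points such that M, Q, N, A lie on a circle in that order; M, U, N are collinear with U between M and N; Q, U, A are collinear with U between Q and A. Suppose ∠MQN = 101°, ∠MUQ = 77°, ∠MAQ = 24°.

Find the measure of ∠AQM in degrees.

1. ∠MNQ = 24°  [same arc MQ]
2. ∠NMQ = 55°  [△MQN]
3. ∠AQM = 48°  [△MUQ]

∠AQM = 48°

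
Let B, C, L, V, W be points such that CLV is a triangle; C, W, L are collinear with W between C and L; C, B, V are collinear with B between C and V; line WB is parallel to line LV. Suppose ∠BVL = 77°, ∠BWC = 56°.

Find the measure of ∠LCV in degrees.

∠LCV = 47°

1. ∠CVL = 77°  [B on ray VC]
2. ∠CLV = 56°  [WB∥LV, corresponding at W]
3. ∠LCV = 47°  [△CLV]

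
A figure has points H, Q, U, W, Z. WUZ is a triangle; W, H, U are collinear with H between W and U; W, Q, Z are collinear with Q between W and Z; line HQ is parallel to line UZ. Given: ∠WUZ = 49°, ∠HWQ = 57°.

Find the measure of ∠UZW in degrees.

∠UZW = 74°

1. ∠QHW = 49°  [HQ∥UZ, corresponding at H]
2. ∠HQW = 74°  [△WHQ]
3. ∠UZW = 74°  [HQ∥UZ, corresponding at Q]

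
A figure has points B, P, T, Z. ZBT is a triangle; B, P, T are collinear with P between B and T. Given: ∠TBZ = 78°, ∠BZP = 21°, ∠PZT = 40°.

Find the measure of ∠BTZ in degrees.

1. ∠PBZ = 78°  [P on ray BT]
2. ∠BPZ = 81°  [△ZBP]
3. ∠TPZ = 99°  [linear pair at P on BT]
4. ∠PTZ = 41°  [△ZPT]
5. ∠BTZ = 41°  [P on ray TB]

∠BTZ = 41°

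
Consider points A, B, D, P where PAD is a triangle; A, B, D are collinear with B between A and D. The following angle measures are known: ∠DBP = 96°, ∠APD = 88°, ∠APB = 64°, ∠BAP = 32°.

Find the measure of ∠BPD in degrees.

∠BPD = 24°

1. ∠DAP = 32°  [B on ray AD]
2. ∠ADP = 60°  [△PAD]
3. ∠BDP = 60°  [B on ray DA]
4. ∠BPD = 24°  [△PBD]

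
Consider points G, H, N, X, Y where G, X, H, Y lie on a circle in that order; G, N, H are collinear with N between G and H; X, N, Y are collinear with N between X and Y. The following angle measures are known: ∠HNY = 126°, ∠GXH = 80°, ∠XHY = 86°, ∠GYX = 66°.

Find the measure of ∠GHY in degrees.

∠GHY = 20°

1. ∠GNY = 54°  [linear pair at N on GH]
2. ∠GYH = 100°  [cyclic GXHY, opposite ∠X+∠Y]
3. ∠HGY = 60°  [△GNY]
4. ∠GHY = 20°  [△GHY]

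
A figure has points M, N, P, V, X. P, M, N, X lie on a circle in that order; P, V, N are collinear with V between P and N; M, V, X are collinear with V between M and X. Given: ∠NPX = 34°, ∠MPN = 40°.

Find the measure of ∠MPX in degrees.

1. ∠NMX = 34°  [same arc NX]
2. ∠MXN = 40°  [same arc MN]
3. ∠MNX = 106°  [△MNX]
4. ∠MPX = 74°  [cyclic PMNX, opposite ∠P+∠N]

∠MPX = 74°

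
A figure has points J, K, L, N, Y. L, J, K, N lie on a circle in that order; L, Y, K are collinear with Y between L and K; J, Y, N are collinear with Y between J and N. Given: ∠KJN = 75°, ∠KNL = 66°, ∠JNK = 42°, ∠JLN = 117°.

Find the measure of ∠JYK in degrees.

1. ∠KJL = 114°  [cyclic LJKN, opposite ∠J+∠N]
2. ∠JLK = 42°  [same arc JK]
3. ∠JKL = 24°  [△LJK]
4. ∠JYK = 81°  [△JYK]

∠JYK = 81°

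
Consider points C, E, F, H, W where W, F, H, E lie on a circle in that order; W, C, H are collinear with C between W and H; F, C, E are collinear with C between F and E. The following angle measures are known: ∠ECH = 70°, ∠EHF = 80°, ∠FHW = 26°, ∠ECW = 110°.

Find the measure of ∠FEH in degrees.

∠FEH = 56°

1. ∠FCH = 110°  [vertical angles at C]
2. ∠EFH = 44°  [△FCH]
3. ∠FEH = 56°  [△FHE]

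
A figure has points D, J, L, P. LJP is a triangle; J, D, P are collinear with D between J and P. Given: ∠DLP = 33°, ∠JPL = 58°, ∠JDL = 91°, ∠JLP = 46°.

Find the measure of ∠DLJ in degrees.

1. ∠LJP = 76°  [△LJP]
2. ∠DJL = 76°  [D on ray JP]
3. ∠DLJ = 13°  [△LJD]

∠DLJ = 13°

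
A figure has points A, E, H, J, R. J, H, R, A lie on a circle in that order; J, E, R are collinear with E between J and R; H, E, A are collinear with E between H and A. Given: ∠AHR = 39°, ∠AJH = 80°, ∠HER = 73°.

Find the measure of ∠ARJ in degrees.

∠ARJ = 32°

1. ∠ARH = 100°  [cyclic JHRA, opposite ∠J+∠R]
2. ∠AEJ = 73°  [vertical angles at E]
3. ∠HAR = 41°  [△HRA]
4. ∠AER = 107°  [linear pair at E on JR]
5. ∠ARJ = 32°  [△REA]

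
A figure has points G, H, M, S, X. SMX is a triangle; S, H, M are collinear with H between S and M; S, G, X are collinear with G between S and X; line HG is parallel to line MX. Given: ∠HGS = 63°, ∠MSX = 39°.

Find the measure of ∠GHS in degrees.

∠GHS = 78°

1. ∠MXS = 63°  [HG∥MX, corresponding at G]
2. ∠SMX = 78°  [△SMX]
3. ∠GHS = 78°  [HG∥MX, corresponding at H]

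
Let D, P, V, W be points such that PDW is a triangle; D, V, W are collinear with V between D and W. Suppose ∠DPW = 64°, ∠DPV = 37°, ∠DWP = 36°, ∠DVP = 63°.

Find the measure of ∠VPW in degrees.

∠VPW = 27°

1. ∠PWV = 36°  [V on ray WD]
2. ∠PVW = 117°  [linear pair at V on DW]
3. ∠VPW = 27°  [△PVW]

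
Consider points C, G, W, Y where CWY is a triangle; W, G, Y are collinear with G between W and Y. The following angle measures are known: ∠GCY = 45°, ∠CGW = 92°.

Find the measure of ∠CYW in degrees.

∠CYW = 47°

1. ∠CGY = 88°  [linear pair at G on WY]
2. ∠CYG = 47°  [△CGY]
3. ∠CYW = 47°  [G on ray YW]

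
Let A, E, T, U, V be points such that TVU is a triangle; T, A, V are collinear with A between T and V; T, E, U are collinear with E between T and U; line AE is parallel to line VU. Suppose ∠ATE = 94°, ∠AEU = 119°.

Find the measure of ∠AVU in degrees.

1. ∠AET = 61°  [linear pair at E on TU]
2. ∠EAT = 25°  [△TAE]
3. ∠EAV = 155°  [linear pair at A on TV]
4. ∠AVU = 25°  [AE∥VU, co-interior at V–A]

∠AVU = 25°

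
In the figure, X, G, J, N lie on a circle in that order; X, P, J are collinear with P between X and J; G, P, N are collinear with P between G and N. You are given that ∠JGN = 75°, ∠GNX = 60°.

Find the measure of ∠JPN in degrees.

∠JPN = 135°

1. ∠JXN = 75°  [same arc JN]
2. ∠NPX = 45°  [△XPN]
3. ∠JPN = 135°  [linear pair at P on XJ]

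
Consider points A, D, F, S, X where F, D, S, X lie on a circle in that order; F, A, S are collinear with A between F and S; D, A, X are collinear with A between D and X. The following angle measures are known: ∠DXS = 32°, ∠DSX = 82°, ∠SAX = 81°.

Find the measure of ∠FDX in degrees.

∠FDX = 67°

1. ∠DFS = 32°  [same arc DS]
2. ∠DAF = 81°  [vertical angles at A]
3. ∠FDX = 67°  [△FAD]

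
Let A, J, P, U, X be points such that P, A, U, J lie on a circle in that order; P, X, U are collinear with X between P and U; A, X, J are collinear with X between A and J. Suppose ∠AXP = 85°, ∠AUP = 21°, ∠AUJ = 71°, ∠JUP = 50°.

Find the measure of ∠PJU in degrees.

∠PJU = 66°

1. ∠JXU = 85°  [vertical angles at X]
2. ∠AJP = 21°  [same arc PA]
3. ∠JXP = 95°  [linear pair at X on PU]
4. ∠JPU = 64°  [△PXJ]
5. ∠PJU = 66°  [△PUJ]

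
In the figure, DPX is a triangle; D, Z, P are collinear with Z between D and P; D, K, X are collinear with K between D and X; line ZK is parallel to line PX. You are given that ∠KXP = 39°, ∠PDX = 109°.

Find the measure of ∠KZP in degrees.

∠KZP = 148°

1. ∠DXP = 39°  [K on ray XD]
2. ∠DPX = 32°  [△DPX]
3. ∠DZK = 32°  [ZK∥PX, corresponding at Z]
4. ∠KZP = 148°  [linear pair at Z on DP]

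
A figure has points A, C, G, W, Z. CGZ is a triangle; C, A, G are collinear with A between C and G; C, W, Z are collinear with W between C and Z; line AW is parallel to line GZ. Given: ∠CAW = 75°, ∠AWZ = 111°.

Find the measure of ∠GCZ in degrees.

1. ∠AWC = 69°  [linear pair at W on CZ]
2. ∠ACW = 36°  [△CAW]
3. ∠GCZ = 36°  [A on CG, W on CZ]

∠GCZ = 36°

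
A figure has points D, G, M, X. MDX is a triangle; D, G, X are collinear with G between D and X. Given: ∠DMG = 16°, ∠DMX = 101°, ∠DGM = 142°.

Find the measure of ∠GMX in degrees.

∠GMX = 85°

1. ∠GDM = 22°  [△MDG]
2. ∠MGX = 38°  [linear pair at G on DX]
3. ∠MDX = 22°  [G on ray DX]
4. ∠DXM = 57°  [△MDX]
5. ∠GXM = 57°  [G on ray XD]
6. ∠GMX = 85°  [△MGX]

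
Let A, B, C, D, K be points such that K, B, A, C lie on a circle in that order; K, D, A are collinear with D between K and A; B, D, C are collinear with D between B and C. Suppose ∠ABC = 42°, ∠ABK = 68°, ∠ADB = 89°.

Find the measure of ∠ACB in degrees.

∠ACB = 63°

1. ∠BAK = 49°  [△BDA]
2. ∠AKB = 63°  [△KBA]
3. ∠ACB = 63°  [same arc BA]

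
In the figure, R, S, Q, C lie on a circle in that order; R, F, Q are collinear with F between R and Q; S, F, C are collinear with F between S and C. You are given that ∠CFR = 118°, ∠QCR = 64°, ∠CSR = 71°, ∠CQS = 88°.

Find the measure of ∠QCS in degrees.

1. ∠CFQ = 62°  [linear pair at F on RQ]
2. ∠CQR = 71°  [same arc RC]
3. ∠QCS = 47°  [△QFC]

∠QCS = 47°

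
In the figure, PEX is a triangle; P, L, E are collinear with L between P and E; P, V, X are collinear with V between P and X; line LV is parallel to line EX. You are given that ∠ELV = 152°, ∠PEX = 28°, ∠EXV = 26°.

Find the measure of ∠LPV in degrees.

∠LPV = 126°

1. ∠EXP = 26°  [V on ray XP]
2. ∠EPX = 126°  [△PEX]
3. ∠LPV = 126°  [L on PE, V on PX]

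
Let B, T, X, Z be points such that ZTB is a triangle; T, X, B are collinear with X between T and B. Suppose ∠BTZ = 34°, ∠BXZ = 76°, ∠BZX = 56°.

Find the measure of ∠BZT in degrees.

∠BZT = 98°

1. ∠XBZ = 48°  [△ZXB]
2. ∠TBZ = 48°  [X on ray BT]
3. ∠BZT = 98°  [△ZTB]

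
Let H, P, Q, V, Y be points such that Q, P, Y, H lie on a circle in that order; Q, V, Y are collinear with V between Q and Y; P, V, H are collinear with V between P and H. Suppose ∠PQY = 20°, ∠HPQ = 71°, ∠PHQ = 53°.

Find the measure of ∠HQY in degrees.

1. ∠PVQ = 89°  [△QVP]
2. ∠PYQ = 53°  [same arc QP]
3. ∠PVY = 91°  [linear pair at V on QY]
4. ∠HPY = 36°  [△PVY]
5. ∠HQY = 36°  [same arc YH]

∠HQY = 36°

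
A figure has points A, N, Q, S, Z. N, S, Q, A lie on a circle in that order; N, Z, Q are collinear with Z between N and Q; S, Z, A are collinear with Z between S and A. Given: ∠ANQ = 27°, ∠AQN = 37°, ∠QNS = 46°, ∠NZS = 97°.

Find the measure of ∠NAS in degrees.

1. ∠ASQ = 27°  [same arc QA]
2. ∠QZS = 83°  [linear pair at Z on NQ]
3. ∠NQS = 70°  [△SZQ]
4. ∠NAS = 70°  [same arc NS]

∠NAS = 70°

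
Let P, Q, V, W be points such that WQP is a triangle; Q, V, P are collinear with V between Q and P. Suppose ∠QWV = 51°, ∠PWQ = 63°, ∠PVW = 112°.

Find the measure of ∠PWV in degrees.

∠PWV = 12°

1. ∠QVW = 68°  [linear pair at V on QP]
2. ∠VQW = 61°  [△WQV]
3. ∠PQW = 61°  [V on ray QP]
4. ∠QPW = 56°  [△WQP]
5. ∠VPW = 56°  [V on ray PQ]
6. ∠PWV = 12°  [△WVP]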